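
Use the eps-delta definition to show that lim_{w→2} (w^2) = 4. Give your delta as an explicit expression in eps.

Fix eps > 0. We seek delta > 0 with 0 < |w − 2| < delta ⇒ |w^2 − 4| < eps.
Factor: w^2 − 4 = (w − 2)(w + 2), so |w^2 − 4| = |w − 2|·|w + 2|.
Restrict delta ≤ 1. Then |w − 2| < 1 gives |w| < 3, so by the triangle inequality |w + 2| ≤ 3 + 2 = 5.
Hence |w^2 − 4| ≤ 5|w − 2|, which is < eps once |w − 2| < eps/5.
Take delta = min(1, eps/5). If 0 < |w − 2| < delta then both bounds hold and |w^2 − 4| ≤ 5|w − 2| < 5·(eps/5) = eps.

delta = min(1, eps/5)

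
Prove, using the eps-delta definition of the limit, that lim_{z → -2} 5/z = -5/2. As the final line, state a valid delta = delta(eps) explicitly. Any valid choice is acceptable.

Suppose eps > 0. We seek delta > 0 such that 0 < |z + 2| < delta implies |5/z + 5/2| < eps.
|5/z + 5/2| = 5·|-2 − z|/(2·|z|) = 5|z + 2|/(2|z|).
Restrict delta ≤ 1. Then |z + 2| < 1 gives |z| > 1, so 2|z| > 2.
Then |5/z + 5/2| < 5|z + 2|/2, which is < eps when |z + 2| < (2/5)eps.
Take delta = min(1, (2/5)eps). Then 0 < |z + 2| < delta gives both |z + 2| < 1 and |z + 2| < (2/5)eps, so |5/z + 5/2| < eps.

delta = min(1, (2/5)eps)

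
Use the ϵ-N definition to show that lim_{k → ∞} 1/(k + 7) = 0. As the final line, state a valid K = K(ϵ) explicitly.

Suppose ϵ > 0. For k ≥ 1, |1/(k + 7) − 0| = 1/(k + 7) ≤ 1/k.
We need 1/k < ϵ, i.e. k > 1/ϵ.
Take K = 1/ϵ. If k > K then |1/(k + 7)| ≤ 1/k < ϵ.

K = 1/ϵ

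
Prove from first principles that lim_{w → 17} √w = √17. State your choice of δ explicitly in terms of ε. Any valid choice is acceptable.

δ = min(17, √17·ε)

Let ε > 0. We want δ > 0 such that 0 < |w − 17| < δ implies |√w − √17| < ε.
Rationalise: √w − √17 = (w − 17)/(√w + √17), so |√w − √17| = |w − 17|/(√w + √17).
Restrict δ ≤ 17 so that |w − 17| < 17 forces w > 0, and then √w + √17 > √17.
Hence |√w − √17| < |w − 17|/√17, which is < ε once |w − 17| < √17·ε.
Take δ = min(17, √17·ε). If 0 < |w − 17| < δ then w > 0 and |√w − √17| < |w − 17|/√17 < ε.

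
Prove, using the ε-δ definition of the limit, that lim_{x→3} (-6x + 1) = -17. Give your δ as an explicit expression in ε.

δ = ε/6

Fix ε > 0. We need δ > 0 so that 0 < |x − 3| < δ implies |(-6x + 1) + 17| < ε.
|(-6x + 1) + 17| = |-6x + 18| = 6|x − 3|.
So 6|x − 3| < ε exactly when |x − 3| < ε/6.
Choosing δ = ε/6 gives |(-6x + 1) + 17| = 6|x − 3| < ε whenever |x − 3| < δ.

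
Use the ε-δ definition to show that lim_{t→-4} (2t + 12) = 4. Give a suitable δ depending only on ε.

δ = ε/2

Let ε > 0. We need δ > 0 so that 0 < |t + 4| < δ implies |(2t + 12) − 4| < ε.
|(2t + 12) − 4| = |2t + 8| = 2|t + 4|.
So 2|t + 4| < ε exactly when |t + 4| < ε/2.
Take δ = ε/2. If 0 < |t + 4| < δ then |(2t + 12) − 4| = 2|t + 4| < 2·(ε/2) = ε.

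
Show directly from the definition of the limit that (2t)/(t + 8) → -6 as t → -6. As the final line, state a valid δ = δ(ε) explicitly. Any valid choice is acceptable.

δ = min(1, (1/8)ε)

Let ε > 0 be given. We want δ > 0 with 0 < |t + 6| < δ ⇒ |(2t)/(t + 8) + 6| < ε.
Combining over a common denominator, (2t)/(t + 8) + 6 = [(2t)·2 − (-12)·(t + 8)] / [2·(t + 8)] = 16(t + 6) / (2(t + 8)).
So |(2t)/(t + 8) + 6| = 16|t + 6| / (2·|t + 8|).
Require δ ≤ 1, so |t + 8| ≥ |2| − |t + 6| > 2 − 1 = 1.
Hence |(2t)/(t + 8) + 6| < 16|t + 6|/(2·1) = 8|t + 6|, which is < ε once |t + 6| < (1/8)ε.
Take δ = min(1, (1/8)ε). Then 0 < |t + 6| < δ forces both bounds, so |(2t)/(t + 8) + 6| < ε.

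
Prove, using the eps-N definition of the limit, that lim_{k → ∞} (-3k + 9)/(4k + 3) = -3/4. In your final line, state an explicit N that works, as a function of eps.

Let eps > 0. For k ≥ 1, |(-3k + 9)/(4k + 3) + 3/4| = |45|/(4(4k + 3)) = 45/(4(4k + 3)).
Since 4k + 3 ≥ 4k for k ≥ 1, this is ≤ 45/(4·4k) = (45/16)/k.
So |(-3k + 9)/(4k + 3) + 3/4| < eps whenever k > (45/16)/eps.
Take N = (45/16)/eps. If k > N then |(-3k + 9)/(4k + 3) + 3/4| ≤ (45/16)/k < eps.

N = (45/16)/eps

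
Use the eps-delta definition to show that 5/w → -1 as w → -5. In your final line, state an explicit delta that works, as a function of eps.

delta = min(5/2, (5/2)eps)

Suppose eps > 0. We seek delta > 0 such that 0 < |w + 5| < delta implies |5/w + 1| < eps.
|5/w + 1| = 5·|-5 − w|/(5·|w|) = 5|w + 5|/(5|w|).
Restrict delta ≤ 5/2. Then |w + 5| < 5/2 gives |w| > 5/2, so 5|w| > 25/2.
Then |5/w + 1| < 5|w + 5|/(25/2), which is < eps when |w + 5| < (5/2)eps.
Take delta = min(5/2, (5/2)eps). Then 0 < |w + 5| < delta gives both |w + 5| < 5/2 and |w + 5| < (5/2)eps, so |5/w + 1| < eps.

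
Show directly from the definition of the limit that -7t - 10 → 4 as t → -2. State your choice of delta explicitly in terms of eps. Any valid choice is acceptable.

Let eps > 0 be given. We need delta > 0 so that 0 < |t + 2| < delta implies |(-7t - 10) − 4| < eps.
|(-7t - 10) − 4| = |-7t - 14| = 7|t + 2|.
So 7|t + 2| < eps exactly when |t + 2| < eps/7.
Choosing delta = eps/7 gives |(-7t - 10) − 4| = 7|t + 2| < eps whenever |t + 2| < delta.

delta = eps/7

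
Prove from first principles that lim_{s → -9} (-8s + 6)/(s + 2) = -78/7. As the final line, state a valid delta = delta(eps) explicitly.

delta = min(7/2, (49/44)eps)

Let eps > 0. We want delta > 0 with 0 < |s + 9| < delta ⇒ |(-8s + 6)/(s + 2) + 78/7| < eps.
Combining over a common denominator, (-8s + 6)/(s + 2) + 78/7 = [(-8s + 6)·(-7) − 78·(s + 2)] / [(-7)·(s + 2)] = -22(s + 9) / ((-7)(s + 2)).
So |(-8s + 6)/(s + 2) + 78/7| = 22|s + 9| / (7·|s + 2|).
Restrict delta ≤ 7/2. Then |s + 9| < 7/2 gives |s + 2| = |(s + 9) + (-7)| ≥ 7 − 7/2 = 7/2.
Hence |(-8s + 6)/(s + 2) + 78/7| < 22|s + 9|/(7·(7/2)) = (44/49)|s + 9|, which is < eps once |s + 9| < (49/44)eps.
Take delta = min(7/2, (49/44)eps). Then 0 < |s + 9| < delta forces both bounds, so |(-8s + 6)/(s + 2) + 78/7| < eps.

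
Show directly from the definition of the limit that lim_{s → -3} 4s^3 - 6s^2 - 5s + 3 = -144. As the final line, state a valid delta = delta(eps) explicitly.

Suppose eps > 0. We want delta > 0 such that 0 < |s + 3| < delta implies |(4s^3 - 6s^2 - 5s + 3) + 144| < eps.
(4s^3 - 6s^2 - 5s + 3) + 144 = 4s^3 - 6s^2 - 5s + 147 = (s + 3)(4s^2 - 18s + 49).
So |(4s^3 - 6s^2 - 5s + 3) + 144| = |s + 3|·|4s^2 - 18s + 49|.
Require delta ≤ 2. Then |s + 3| < 2 gives |s| < 5, and by the triangle inequality |4s^2 - 18s + 49| ≤ 4·5^2 + 18·5 + 49 = 239.
Hence |(4s^3 - 6s^2 - 5s + 3) + 144| ≤ 239|s + 3| < eps provided |s + 3| < eps/239.
Choosing delta = min(2, eps/239) ensures both conditions, hence |(4s^3 - 6s^2 - 5s + 3) + 144| < eps.

delta = min(2, eps/239)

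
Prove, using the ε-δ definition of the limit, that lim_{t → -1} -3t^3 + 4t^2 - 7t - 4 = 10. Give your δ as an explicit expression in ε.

δ = min(1, ε/40)

Let ε > 0. We want δ > 0 such that 0 < |t + 1| < δ implies |(-3t^3 + 4t^2 - 7t - 4) − 10| < ε.
(-3t^3 + 4t^2 - 7t - 4) − 10 = -3t^3 + 4t^2 - 7t - 14 = (t + 1)(-3t^2 + 7t - 14).
So |(-3t^3 + 4t^2 - 7t - 4) − 10| = |t + 1|·|-3t^2 + 7t - 14|.
Assume first that |t + 1| < 1, so |t| < 2. Then |-3t^2 + 7t - 14| ≤ 3·2^2 + 7·2 + 14 = 40.
Hence |(-3t^3 + 4t^2 - 7t - 4) − 10| ≤ 40|t + 1| < ε provided |t + 1| < ε/40.
Choosing δ = min(1, ε/40) ensures both conditions, hence |(-3t^3 + 4t^2 - 7t - 4) − 10| < ε.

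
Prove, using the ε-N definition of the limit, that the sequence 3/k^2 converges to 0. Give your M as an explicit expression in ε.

Let ε > 0. For k ≥ 1, |3/k^2 − 0| = 3/k^2.
3/k^2 < ε ⇔ k^2 > 3/ε ⇔ k > (3/ε)^{1/2}.
Take M = (3/ε)^{1/2}. Then k > M implies 3/k^2 < ε.

M = (3/ε)^{1/2}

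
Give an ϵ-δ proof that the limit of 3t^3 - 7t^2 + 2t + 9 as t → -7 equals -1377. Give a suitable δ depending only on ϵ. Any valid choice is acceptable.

δ = min(1, ϵ/614)

Suppose ϵ > 0. We want δ > 0 such that 0 < |t + 7| < δ implies |(3t^3 - 7t^2 + 2t + 9) + 1377| < ϵ.
(3t^3 - 7t^2 + 2t + 9) + 1377 = 3t^3 - 7t^2 + 2t + 1386 = (t + 7)(3t^2 - 28t + 198).
So |(3t^3 - 7t^2 + 2t + 9) + 1377| = |t + 7|·|3t^2 - 28t + 198|.
Assume first that |t + 7| < 1, so |t| < 8. Then |3t^2 - 28t + 198| ≤ 3·8^2 + 28·8 + 198 = 614.
Hence |(3t^3 - 7t^2 + 2t + 9) + 1377| ≤ 614|t + 7| < ϵ provided |t + 7| < ϵ/614.
Choosing δ = min(1, ϵ/614) ensures both conditions, hence |(3t^3 - 7t^2 + 2t + 9) + 1377| < ϵ.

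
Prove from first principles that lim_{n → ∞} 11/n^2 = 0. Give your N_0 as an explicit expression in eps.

N_0 = (11/eps)^{1/2}

Let eps > 0 be given. For n ≥ 1, |11/n^2 − 0| = 11/n^2.
11/n^2 < eps ⇔ n^2 > 11/eps ⇔ n > (11/eps)^{1/2}.
Take N_0 = (11/eps)^{1/2}. Then n > N_0 implies 11/n^2 < eps.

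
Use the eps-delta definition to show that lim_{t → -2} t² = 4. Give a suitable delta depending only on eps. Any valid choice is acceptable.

Let eps > 0. We seek delta > 0 with 0 < |t + 2| < delta ⇒ |t² − 4| < eps.
Factor: t² − 4 = (t + 2)(t - 2), so |t² − 4| = |t + 2|·|t - 2|.
Restrict delta ≤ 1. Then |t + 2| < 1 gives |t| < 3, so by the triangle inequality |t - 2| ≤ 3 + 2 = 5.
Hence |t² − 4| ≤ 5|t + 2|, which is < eps once |t + 2| < eps/5.
Take delta = min(1, eps/5). If 0 < |t + 2| < delta then both bounds hold and |t² − 4| ≤ 5|t + 2| < 5·(eps/5) = eps.

delta = min(1, eps/5)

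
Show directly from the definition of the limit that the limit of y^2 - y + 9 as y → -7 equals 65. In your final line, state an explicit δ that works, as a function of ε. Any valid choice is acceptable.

δ = min(2, ε/17)

Fix ε > 0. We want δ > 0 such that 0 < |y + 7| < δ implies |(y^2 - y + 9) − 65| < ε.
(y^2 - y + 9) − 65 = y^2 - y - 56 = (y + 7)(y - 8).
So |(y^2 - y + 9) − 65| = |y + 7|·|y - 8|.
Require δ ≤ 2. Then |y + 7| < 2 gives |y| < 9, and by the triangle inequality |y - 8| ≤ 9 + 8 = 17.
Hence |(y^2 - y + 9) − 65| ≤ 17|y + 7| < ε provided |y + 7| < ε/17.
Choosing δ = min(2, ε/17) ensures both conditions, hence |(y^2 - y + 9) − 65| < ε.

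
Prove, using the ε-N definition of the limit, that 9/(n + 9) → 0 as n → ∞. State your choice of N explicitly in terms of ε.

Suppose ε > 0. For n ≥ 1, |9/(n + 9) − 0| = 9/(n + 9) ≤ 9/n.
We need 9/n < ε, i.e. n > 9/ε.
Take N = 9/ε. If n > N then |9/(n + 9)| ≤ 9/n < ε.

N = 9/ε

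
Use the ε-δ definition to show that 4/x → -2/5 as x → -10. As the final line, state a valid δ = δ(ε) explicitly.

Fix ε > 0. We seek δ > 0 such that 0 < |x + 10| < δ implies |4/x + 2/5| < ε.
|4/x + 2/5| = 4·|-10 − x|/(10·|x|) = 4|x + 10|/(10|x|).
Require δ ≤ 5 so that |x| > 10 − 5 = 5, hence 10|x| > 50.
Then |4/x + 2/5| < 4|x + 10|/50, which is < ε when |x + 10| < (25/2)ε.
Take δ = min(5, (25/2)ε). Then 0 < |x + 10| < δ gives both |x + 10| < 5 and |x + 10| < (25/2)ε, so |4/x + 2/5| < ε.

δ = min(5, (25/2)ε)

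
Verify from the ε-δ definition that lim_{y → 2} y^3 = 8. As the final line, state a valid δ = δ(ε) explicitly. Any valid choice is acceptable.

Let ε > 0 be given. We seek δ > 0 with 0 < |y − 2| < δ ⇒ |y^3 − 8| < ε.
Factor: y^3 − 8 = (y − 2)(y^2 + 2y + 4), so |y^3 − 8| = |y − 2|·|y^2 + 2y + 4|.
Restrict δ ≤ 1. Then |y − 2| < 1 gives |y| < 3, so by the triangle inequality |y^2 + 2y + 4| ≤ 3^2 + 2·3 + 4 = 19.
Hence |y^3 − 8| ≤ 19|y − 2|, which is < ε once |y − 2| < ε/19.
Take δ = min(1, ε/19). If 0 < |y − 2| < δ then both bounds hold and |y^3 − 8| ≤ 19|y − 2| < 19·(ε/19) = ε.

δ = min(1, ε/19)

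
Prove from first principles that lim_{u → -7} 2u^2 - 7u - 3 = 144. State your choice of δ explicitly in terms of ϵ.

Let ϵ > 0 be given. We want δ > 0 such that 0 < |u + 7| < δ implies |(2u^2 - 7u - 3) − 144| < ϵ.
(2u^2 - 7u - 3) − 144 = 2u^2 - 7u - 147 = (u + 7)(2u - 21).
So |(2u^2 - 7u - 3) − 144| = |u + 7|·|2u - 21|.
Assume first that |u + 7| < 1, so |u| < 8. Then |2u - 21| ≤ 2·8 + 21 = 37.
Hence |(2u^2 - 7u - 3) − 144| ≤ 37|u + 7| < ϵ provided |u + 7| < ϵ/37.
Choosing δ = min(1, ϵ/37) ensures both conditions, hence |(2u^2 - 7u - 3) − 144| < ϵ.

δ = min(1, ϵ/37)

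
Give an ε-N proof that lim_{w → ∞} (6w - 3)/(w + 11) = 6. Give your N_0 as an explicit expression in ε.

N_0 = 69/ε

Fix ε > 0. We seek N_0 > 0 such that w > N_0 implies |(6w - 3)/(w + 11) − 6| < ε.
(6w - 3)/(w + 11) − 6 = ((6w - 3) − 6(w + 11)) / ((w + 11)) = -69/((w + 11)).
For w > 0 we have w + 11 > w, so |(6w - 3)/(w + 11) − 6| = 69/((w + 11)) < 69/(w) = 69/w.
Thus |(6w - 3)/(w + 11) − 6| < ε whenever w > 69/ε.
Take N_0 = 69/ε. If w > N_0 then |(6w - 3)/(w + 11) − 6| < 69/w < ε.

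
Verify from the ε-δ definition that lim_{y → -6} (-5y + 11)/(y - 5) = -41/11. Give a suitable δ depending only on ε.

δ = min(11/2, (121/28)ε)

Let ε > 0. We want δ > 0 with 0 < |y + 6| < δ ⇒ |(-5y + 11)/(y - 5) + 41/11| < ε.
Combining over a common denominator, (-5y + 11)/(y - 5) + 41/11 = [(-5y + 11)·(-11) − 41·(y - 5)] / [(-11)·(y - 5)] = 14(y + 6) / ((-11)(y - 5)).
So |(-5y + 11)/(y - 5) + 41/11| = 14|y + 6| / (11·|y − 5|).
Restrict δ ≤ 11/2. Then |y + 6| < 11/2 gives |y − 5| = |(y + 6) + (-11)| ≥ 11 − 11/2 = 11/2.
Hence |(-5y + 11)/(y - 5) + 41/11| < 14|y + 6|/(11·(11/2)) = (28/121)|y + 6|, which is < ε once |y + 6| < (121/28)ε.
Take δ = min(11/2, (121/28)ε). Then 0 < |y + 6| < δ forces both bounds, so |(-5y + 11)/(y - 5) + 41/11| < ε.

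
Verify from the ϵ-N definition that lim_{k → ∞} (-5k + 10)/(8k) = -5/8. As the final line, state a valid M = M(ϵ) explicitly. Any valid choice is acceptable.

Fix ϵ > 0. For k ≥ 1, |(-5k + 10)/(8k) + 5/8| = |80|/(8(8k)) = 80/(8(8k)).
Since 8k ≥ 8k for k ≥ 1, this is ≤ 80/(8·8k) = (5/4)/k.
So |(-5k + 10)/(8k) + 5/8| < ϵ whenever k > (5/4)/ϵ.
Take M = (5/4)/ϵ. If k > M then |(-5k + 10)/(8k) + 5/8| ≤ (5/4)/k < ϵ.

M = (5/4)/ϵ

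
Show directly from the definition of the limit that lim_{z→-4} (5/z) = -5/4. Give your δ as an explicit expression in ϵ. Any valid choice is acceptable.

Suppose ϵ > 0. We seek δ > 0 such that 0 < |z + 4| < δ implies |5/z + 5/4| < ϵ.
|5/z + 5/4| = 5·|-4 − z|/(4·|z|) = 5|z + 4|/(4|z|).
Restrict δ ≤ 2. Then |z + 4| < 2 gives |z| > 2, so 4|z| > 8.
Then |5/z + 5/4| < 5|z + 4|/8, which is < ϵ when |z + 4| < (8/5)ϵ.
Take δ = min(2, (8/5)ϵ). Then 0 < |z + 4| < δ gives both |z + 4| < 2 and |z + 4| < (8/5)ϵ, so |5/z + 5/4| < ϵ.

δ = min(2, (8/5)ϵ)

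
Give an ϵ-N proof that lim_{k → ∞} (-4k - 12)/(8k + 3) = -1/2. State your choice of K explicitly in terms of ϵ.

Let ϵ > 0. For k ≥ 1, |(-4k - 12)/(8k + 3) + 1/2| = |-84|/(8(8k + 3)) = 84/(8(8k + 3)).
Since 8k + 3 ≥ 8k for k ≥ 1, this is ≤ 84/(8·8k) = (21/16)/k.
So |(-4k - 12)/(8k + 3) + 1/2| < ϵ whenever k > (21/16)/ϵ.
Take K = (21/16)/ϵ. If k > K then |(-4k - 12)/(8k + 3) + 1/2| ≤ (21/16)/k < ϵ.

K = (21/16)/ϵ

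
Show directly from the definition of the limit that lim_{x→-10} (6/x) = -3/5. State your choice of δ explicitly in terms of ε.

Suppose ε > 0. We seek δ > 0 such that 0 < |x + 10| < δ implies |6/x + 3/5| < ε.
|6/x + 3/5| = 6·|-10 − x|/(10·|x|) = 6|x + 10|/(10|x|).
Restrict δ ≤ 5. Then |x + 10| < 5 gives |x| > 5, so 10|x| > 50.
Then |6/x + 3/5| < 6|x + 10|/50, which is < ε when |x + 10| < (25/3)ε.
Take δ = min(5, (25/3)ε). Then 0 < |x + 10| < δ gives both |x + 10| < 5 and |x + 10| < (25/3)ε, so |6/x + 3/5| < ε.

δ = min(5, (25/3)ε)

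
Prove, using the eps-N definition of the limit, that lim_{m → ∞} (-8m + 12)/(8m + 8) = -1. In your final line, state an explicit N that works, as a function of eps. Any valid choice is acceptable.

Fix eps > 0. For m ≥ 1, |(-8m + 12)/(8m + 8) + 1| = |160|/(8(8m + 8)) = 160/(8(8m + 8)).
Since 8m + 8 ≥ 8m for m ≥ 1, this is ≤ 160/(8·8m) = (5/2)/m.
So |(-8m + 12)/(8m + 8) + 1| < eps whenever m > (5/2)/eps.
Take N = (5/2)/eps. If m > N then |(-8m + 12)/(8m + 8) + 1| ≤ (5/2)/m < eps.

N = (5/2)/eps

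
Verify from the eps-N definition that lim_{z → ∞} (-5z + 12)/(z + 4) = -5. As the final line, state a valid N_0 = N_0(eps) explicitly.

Let eps > 0. We seek N_0 > 0 such that z > N_0 implies |(-5z + 12)/(z + 4) + 5| < eps.
(-5z + 12)/(z + 4) + 5 = ((-5z + 12) − (-5)(z + 4)) / ((z + 4)) = 32/((z + 4)).
For z > 0 we have z + 4 > z, so |(-5z + 12)/(z + 4) + 5| = 32/((z + 4)) < 32/(z) = 32/z.
Thus |(-5z + 12)/(z + 4) + 5| < eps whenever z > 32/eps.
Take N_0 = 32/eps. If z > N_0 then |(-5z + 12)/(z + 4) + 5| < 32/z < eps.

N_0 = 32/eps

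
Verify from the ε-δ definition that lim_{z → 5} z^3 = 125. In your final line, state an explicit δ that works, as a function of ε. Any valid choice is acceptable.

Suppose ε > 0. We seek δ > 0 with 0 < |z − 5| < δ ⇒ |z^3 − 125| < ε.
Factor: z^3 − 125 = (z − 5)(z^2 + 5z + 25), so |z^3 − 125| = |z − 5|·|z^2 + 5z + 25|.
Restrict δ ≤ 1. Then |z − 5| < 1 gives |z| < 6, so by the triangle inequality |z^2 + 5z + 25| ≤ 6^2 + 5·6 + 25 = 91.
Hence |z^3 − 125| ≤ 91|z − 5|, which is < ε once |z − 5| < ε/91.
Take δ = min(1, ε/91). If 0 < |z − 5| < δ then both bounds hold and |z^3 − 125| ≤ 91|z − 5| < 91·(ε/91) = ε.

δ = min(1, ε/91)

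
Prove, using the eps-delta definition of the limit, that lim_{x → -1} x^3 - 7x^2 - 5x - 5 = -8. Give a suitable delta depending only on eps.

delta = min(1, eps/23)

Suppose eps > 0. We want delta > 0 such that 0 < |x + 1| < delta implies |(x^3 - 7x^2 - 5x - 5) + 8| < eps.
(x^3 - 7x^2 - 5x - 5) + 8 = x^3 - 7x^2 - 5x + 3 = (x + 1)(x^2 - 8x + 3).
So |(x^3 - 7x^2 - 5x - 5) + 8| = |x + 1|·|x^2 - 8x + 3|.
Assume first that |x + 1| < 1, so |x| < 2. Then |x^2 - 8x + 3| ≤ 2^2 + 8·2 + 3 = 23.
Hence |(x^3 - 7x^2 - 5x - 5) + 8| ≤ 23|x + 1| < eps provided |x + 1| < eps/23.
Take delta = min(1, eps/23). Then 0 < |x + 1| < delta gives both |x + 1| < 1 and |x + 1| < eps/23, so |(x^3 - 7x^2 - 5x - 5) + 8| < eps.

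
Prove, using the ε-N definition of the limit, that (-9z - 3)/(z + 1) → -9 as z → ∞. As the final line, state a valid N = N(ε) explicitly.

Fix ε > 0. We seek N > 0 such that z > N implies |(-9z - 3)/(z + 1) + 9| < ε.
(-9z - 3)/(z + 1) + 9 = ((-9z - 3) − (-9)(z + 1)) / ((z + 1)) = 6/((z + 1)).
For z > 0 we have z + 1 > z, so |(-9z - 3)/(z + 1) + 9| = 6/((z + 1)) < 6/(z) = 6/z.
Thus |(-9z - 3)/(z + 1) + 9| < ε whenever z > 6/ε.
Take N = 6/ε. If z > N then |(-9z - 3)/(z + 1) + 9| < 6/z < ε.

N = 6/ε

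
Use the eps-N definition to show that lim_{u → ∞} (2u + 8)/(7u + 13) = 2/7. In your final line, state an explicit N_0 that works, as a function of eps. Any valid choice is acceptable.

N_0 = (30/49)/eps

Fix eps > 0. We seek N_0 > 0 such that u > N_0 implies |(2u + 8)/(7u + 13) − (2/7)| < eps.
(2u + 8)/(7u + 13) − (2/7) = (7(2u + 8) − 2(7u + 13)) / (7(7u + 13)) = 30/(7(7u + 13)).
For u > 0 we have 7u + 13 > 7u, so |(2u + 8)/(7u + 13) − (2/7)| = 30/(7(7u + 13)) < 30/(7·7u) = (30/49)/u.
Thus |(2u + 8)/(7u + 13) − (2/7)| < eps whenever u > (30/49)/eps.
Take N_0 = (30/49)/eps. If u > N_0 then |(2u + 8)/(7u + 13) − (2/7)| < (30/49)/u < eps.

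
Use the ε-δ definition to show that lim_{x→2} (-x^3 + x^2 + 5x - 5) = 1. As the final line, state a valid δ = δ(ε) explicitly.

δ = min(1, ε/15)

Let ε > 0. We want δ > 0 such that 0 < |x − 2| < δ implies |(-x^3 + x^2 + 5x - 5) − 1| < ε.
(-x^3 + x^2 + 5x - 5) − 1 = -x^3 + x^2 + 5x - 6 = (x − 2)(-x^2 - x + 3).
So |(-x^3 + x^2 + 5x - 5) − 1| = |x − 2|·|-x^2 - x + 3|.
Require δ ≤ 1. Then |x − 2| < 1 gives |x| < 3, and by the triangle inequality |-x^2 - x + 3| ≤ 3^2 + 3 + 3 = 15.
Hence |(-x^3 + x^2 + 5x - 5) − 1| ≤ 15|x − 2| < ε provided |x − 2| < ε/15.
Choosing δ = min(1, ε/15) ensures both conditions, hence |(-x^3 + x^2 + 5x - 5) − 1| < ε.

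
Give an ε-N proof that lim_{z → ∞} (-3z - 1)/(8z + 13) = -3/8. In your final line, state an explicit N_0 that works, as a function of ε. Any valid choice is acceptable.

Let ε > 0. We seek N_0 > 0 such that z > N_0 implies |(-3z - 1)/(8z + 13) + 3/8| < ε.
(-3z - 1)/(8z + 13) + 3/8 = (8(-3z - 1) − (-3)(8z + 13)) / (8(8z + 13)) = 31/(8(8z + 13)).
For z > 0 we have 8z + 13 > 8z, so |(-3z - 1)/(8z + 13) + 3/8| = 31/(8(8z + 13)) < 31/(8·8z) = (31/64)/z.
Thus |(-3z - 1)/(8z + 13) + 3/8| < ε whenever z > (31/64)/ε.
Take N_0 = (31/64)/ε. If z > N_0 then |(-3z - 1)/(8z + 13) + 3/8| < (31/64)/z < ε.

N_0 = (31/64)/ε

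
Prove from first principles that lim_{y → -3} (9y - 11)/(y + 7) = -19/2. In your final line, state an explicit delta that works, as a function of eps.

Let eps > 0. We want delta > 0 with 0 < |y + 3| < delta ⇒ |(9y - 11)/(y + 7) + 19/2| < eps.
Combining over a common denominator, (9y - 11)/(y + 7) + 19/2 = [(9y - 11)·4 − (-38)·(y + 7)] / [4·(y + 7)] = 74(y + 3) / (4(y + 7)).
So |(9y - 11)/(y + 7) + 19/2| = 74|y + 3| / (4·|y + 7|).
Require delta ≤ 2, so |y + 7| ≥ |4| − |y + 3| > 4 − 2 = 2.
Hence |(9y - 11)/(y + 7) + 19/2| < 74|y + 3|/(4·2) = (37/4)|y + 3|, which is < eps once |y + 3| < (4/37)eps.
Take delta = min(2, (4/37)eps). Then 0 < |y + 3| < delta forces both bounds, so |(9y - 11)/(y + 7) + 19/2| < eps.

delta = min(2, (4/37)eps)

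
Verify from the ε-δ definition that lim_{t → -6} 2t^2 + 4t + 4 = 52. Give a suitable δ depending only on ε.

Suppose ε > 0. We want δ > 0 such that 0 < |t + 6| < δ implies |(2t^2 + 4t + 4) − 52| < ε.
(2t^2 + 4t + 4) − 52 = 2t^2 + 4t - 48 = (t + 6)(2t - 8).
So |(2t^2 + 4t + 4) − 52| = |t + 6|·|2t - 8|.
Assume first that |t + 6| < 1, so |t| < 7. Then |2t - 8| ≤ 2·7 + 8 = 22.
Hence |(2t^2 + 4t + 4) − 52| ≤ 22|t + 6| < ε provided |t + 6| < ε/22.
Choosing δ = min(1, ε/22) ensures both conditions, hence |(2t^2 + 4t + 4) − 52| < ε.

δ = min(1, ε/22)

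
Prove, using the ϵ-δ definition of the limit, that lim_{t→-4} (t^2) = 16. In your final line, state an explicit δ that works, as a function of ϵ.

Let ϵ > 0 be given. We seek δ > 0 with 0 < |t + 4| < δ ⇒ |t^2 − 16| < ϵ.
Factor: t^2 − 16 = (t + 4)(t - 4), so |t^2 − 16| = |t + 4|·|t - 4|.
Restrict δ ≤ 1. Then |t + 4| < 1 gives |t| < 5, so by the triangle inequality |t - 4| ≤ 5 + 4 = 9.
Hence |t^2 − 16| ≤ 9|t + 4|, which is < ϵ once |t + 4| < ϵ/9.
Take δ = min(1, ϵ/9). If 0 < |t + 4| < δ then both bounds hold and |t^2 − 16| ≤ 9|t + 4| < 9·(ϵ/9) = ϵ.

δ = min(1, ϵ/9)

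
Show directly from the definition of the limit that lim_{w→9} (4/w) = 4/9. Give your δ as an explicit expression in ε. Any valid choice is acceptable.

δ = min(9/2, (81/8)ε)

Let ε > 0 be given. We seek δ > 0 such that 0 < |w − 9| < δ implies |4/w − (4/9)| < ε.
|4/w − (4/9)| = 4·|9 − w|/(9·|w|) = 4|w − 9|/(9|w|).
Require δ ≤ 9/2 so that |w| > 9 − 9/2 = 9/2, hence 9|w| > 81/2.
Then |4/w − (4/9)| < 4|w − 9|/(81/2), which is < ε when |w − 9| < (81/8)ε.
Take δ = min(9/2, (81/8)ε). Then 0 < |w − 9| < δ gives both |w − 9| < 9/2 and |w − 9| < (81/8)ε, so |4/w − (4/9)| < ε.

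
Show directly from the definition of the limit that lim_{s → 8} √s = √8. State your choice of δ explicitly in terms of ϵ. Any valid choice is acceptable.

Let ϵ > 0 be given. We want δ > 0 such that 0 < |s − 8| < δ implies |√s − √8| < ϵ.
Rationalise: √s − √8 = (s − 8)/(√s + √8), so |√s − √8| = |s − 8|/(√s + √8).
Restrict δ ≤ 8 so that |s − 8| < 8 forces s > 0, and then √s + √8 > √8.
Hence |√s − √8| < |s − 8|/√8, which is < ϵ once |s − 8| < √8·ϵ.
Take δ = min(8, √8·ϵ). If 0 < |s − 8| < δ then s > 0 and |√s − √8| < |s − 8|/√8 < ϵ.

δ = min(8, √8·ϵ)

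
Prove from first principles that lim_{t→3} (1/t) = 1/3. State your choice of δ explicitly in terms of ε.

δ = min(3/2, (9/2)ε)

Fix ε > 0. We seek δ > 0 such that 0 < |t − 3| < δ implies |1/t − (1/3)| < ε.
|1/t − (1/3)| = |3 − t|/(3·|t|) = |t − 3|/(3|t|).
Restrict δ ≤ 3/2. Then |t − 3| < 3/2 gives |t| > 3/2, so 3|t| > 9/2.
Then |1/t − (1/3)| < |t − 3|/(9/2), which is < ε when |t − 3| < (9/2)ε.
Take δ = min(3/2, (9/2)ε). Then 0 < |t − 3| < δ gives both |t − 3| < 3/2 and |t − 3| < (9/2)ε, so |1/t − (1/3)| < ε.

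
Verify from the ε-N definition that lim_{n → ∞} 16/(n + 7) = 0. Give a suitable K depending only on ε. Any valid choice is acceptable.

K = 16/ε

Suppose ε > 0. For n ≥ 1, |16/(n + 7) − 0| = 16/(n + 7) ≤ 16/n.
We need 16/n < ε, i.e. n > 16/ε.
Take K = 16/ε. If n > K then |16/(n + 7)| ≤ 16/n < ε.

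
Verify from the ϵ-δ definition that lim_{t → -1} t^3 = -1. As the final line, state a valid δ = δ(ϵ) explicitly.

δ = min(1, ϵ/7)

Let ϵ > 0 be given. We seek δ > 0 with 0 < |t + 1| < δ ⇒ |t^3 + 1| < ϵ.
Factor: t^3 + 1 = (t + 1)(t^2 - t + 1), so |t^3 + 1| = |t + 1|·|t^2 - t + 1|.
Impose δ ≤ 1 so that |t| < 2; then |t^2 - t + 1| ≤ 7.
Hence |t^3 + 1| ≤ 7|t + 1|, which is < ϵ once |t + 1| < ϵ/7.
Take δ = min(1, ϵ/7). If 0 < |t + 1| < δ then both bounds hold and |t^3 + 1| ≤ 7|t + 1| < 7·(ϵ/7) = ϵ.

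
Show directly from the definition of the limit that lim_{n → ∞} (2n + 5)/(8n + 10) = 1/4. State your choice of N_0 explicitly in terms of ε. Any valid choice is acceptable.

N_0 = (5/16)/ε

Suppose ε > 0. For n ≥ 1, |(2n + 5)/(8n + 10) − (1/4)| = |20|/(8(8n + 10)) = 20/(8(8n + 10)).
Since 8n + 10 ≥ 8n for n ≥ 1, this is ≤ 20/(8·8n) = (5/16)/n.
So |(2n + 5)/(8n + 10) − (1/4)| < ε whenever n > (5/16)/ε.
Take N_0 = (5/16)/ε. If n > N_0 then |(2n + 5)/(8n + 10) − (1/4)| ≤ (5/16)/n < ε.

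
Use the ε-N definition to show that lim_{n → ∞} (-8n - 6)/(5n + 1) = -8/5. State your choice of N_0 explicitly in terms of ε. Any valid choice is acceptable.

Suppose ε > 0. For n ≥ 1, |(-8n - 6)/(5n + 1) + 8/5| = |-22|/(5(5n + 1)) = 22/(5(5n + 1)).
Since 5n + 1 ≥ 5n for n ≥ 1, this is ≤ 22/(5·5n) = (22/25)/n.
So |(-8n - 6)/(5n + 1) + 8/5| < ε whenever n > (22/25)/ε.
Take N_0 = (22/25)/ε. If n > N_0 then |(-8n - 6)/(5n + 1) + 8/5| ≤ (22/25)/n < ε.

N_0 = (22/25)/ε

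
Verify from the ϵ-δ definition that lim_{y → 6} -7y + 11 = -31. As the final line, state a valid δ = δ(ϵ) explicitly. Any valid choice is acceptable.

Let ϵ > 0. We need δ > 0 so that 0 < |y − 6| < δ implies |(-7y + 11) + 31| < ϵ.
Since (-7y + 11) + 31 = -7(y − 6), we have |(-7y + 11) + 31| = 7|y − 6|.
Thus it suffices that |y − 6| < ϵ/7.
Choosing δ = ϵ/7 gives |(-7y + 11) + 31| = 7|y − 6| < ϵ whenever |y − 6| < δ.

δ = ϵ/7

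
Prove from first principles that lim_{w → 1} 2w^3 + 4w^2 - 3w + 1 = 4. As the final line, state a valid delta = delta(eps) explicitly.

Let eps > 0 be given. We want delta > 0 such that 0 < |w − 1| < delta implies |(2w^3 + 4w^2 - 3w + 1) − 4| < eps.
(2w^3 + 4w^2 - 3w + 1) − 4 = 2w^3 + 4w^2 - 3w - 3 = (w − 1)(2w^2 + 6w + 3).
So |(2w^3 + 4w^2 - 3w + 1) − 4| = |w − 1|·|2w^2 + 6w + 3|.
Require delta ≤ 2. Then |w − 1| < 2 gives |w| < 3, and by the triangle inequality |2w^2 + 6w + 3| ≤ 2·3^2 + 6·3 + 3 = 39.
Hence |(2w^3 + 4w^2 - 3w + 1) − 4| ≤ 39|w − 1| < eps provided |w − 1| < eps/39.
Choosing delta = min(2, eps/39) ensures both conditions, hence |(2w^3 + 4w^2 - 3w + 1) − 4| < eps.

delta = min(2, eps/39)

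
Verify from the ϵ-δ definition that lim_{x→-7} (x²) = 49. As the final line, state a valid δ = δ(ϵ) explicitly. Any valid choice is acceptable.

δ = min(1, ϵ/15)

Suppose ϵ > 0. We seek δ > 0 with 0 < |x + 7| < δ ⇒ |x² − 49| < ϵ.
Factor: x² − 49 = (x + 7)(x - 7), so |x² − 49| = |x + 7|·|x - 7|.
Restrict δ ≤ 1. Then |x + 7| < 1 gives |x| < 8, so by the triangle inequality |x - 7| ≤ 8 + 7 = 15.
Hence |x² − 49| ≤ 15|x + 7|, which is < ϵ once |x + 7| < ϵ/15.
Take δ = min(1, ϵ/15). If 0 < |x + 7| < δ then both bounds hold and |x² − 49| ≤ 15|x + 7| < 15·(ϵ/15) = ϵ.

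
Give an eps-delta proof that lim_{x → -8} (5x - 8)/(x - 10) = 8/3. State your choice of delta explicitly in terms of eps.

delta = min(9, (27/7)eps)

Let eps > 0 be given. We want delta > 0 with 0 < |x + 8| < delta ⇒ |(5x - 8)/(x - 10) − (8/3)| < eps.
Combining over a common denominator, (5x - 8)/(x - 10) − (8/3) = [(5x - 8)·(-18) − (-48)·(x - 10)] / [(-18)·(x - 10)] = -42(x + 8) / ((-18)(x - 10)).
So |(5x - 8)/(x - 10) − (8/3)| = 42|x + 8| / (18·|x − 10|).
Restrict delta ≤ 9. Then |x + 8| < 9 gives |x − 10| = |(x + 8) + (-18)| ≥ 18 − 9 = 9.
Hence |(5x - 8)/(x - 10) − (8/3)| < 42|x + 8|/(18·9) = (7/27)|x + 8|, which is < eps once |x + 8| < (27/7)eps.
Take delta = min(9, (27/7)eps). Then 0 < |x + 8| < delta forces both bounds, so |(5x - 8)/(x - 10) − (8/3)| < eps.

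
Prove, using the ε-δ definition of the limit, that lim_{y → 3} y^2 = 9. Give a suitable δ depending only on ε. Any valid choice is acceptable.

δ = min(2, ε/8)

Let ε > 0 be given. We seek δ > 0 with 0 < |y − 3| < δ ⇒ |y^2 − 9| < ε.
Factor: y^2 − 9 = (y − 3)(y + 3), so |y^2 − 9| = |y − 3|·|y + 3|.
Restrict δ ≤ 2. Then |y − 3| < 2 gives |y| < 5, so by the triangle inequality |y + 3| ≤ 5 + 3 = 8.
Hence |y^2 − 9| ≤ 8|y − 3|, which is < ε once |y − 3| < ε/8.
Take δ = min(2, ε/8). If 0 < |y − 3| < δ then both bounds hold and |y^2 − 9| ≤ 8|y − 3| < 8·(ε/8) = ε.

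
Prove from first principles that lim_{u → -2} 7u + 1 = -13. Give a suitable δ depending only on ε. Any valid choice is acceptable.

Let ε > 0. We need δ > 0 so that 0 < |u + 2| < δ implies |(7u + 1) + 13| < ε.
|(7u + 1) + 13| = |7u + 14| = 7|u + 2|.
Thus it suffices that |u + 2| < ε/7.
Choosing δ = ε/7 gives |(7u + 1) + 13| = 7|u + 2| < ε whenever |u + 2| < δ.

δ = ε/7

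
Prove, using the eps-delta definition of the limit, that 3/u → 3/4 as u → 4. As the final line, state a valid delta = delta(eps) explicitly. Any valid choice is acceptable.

delta = min(2, (8/3)eps)

Let eps > 0 be given. We seek delta > 0 such that 0 < |u − 4| < delta implies |3/u − (3/4)| < eps.
|3/u − (3/4)| = 3·|4 − u|/(4·|u|) = 3|u − 4|/(4|u|).
Restrict delta ≤ 2. Then |u − 4| < 2 gives |u| > 2, so 4|u| > 8.
Then |3/u − (3/4)| < 3|u − 4|/8, which is < eps when |u − 4| < (8/3)eps.
Take delta = min(2, (8/3)eps). Then 0 < |u − 4| < delta gives both |u − 4| < 2 and |u − 4| < (8/3)eps, so |3/u − (3/4)| < eps.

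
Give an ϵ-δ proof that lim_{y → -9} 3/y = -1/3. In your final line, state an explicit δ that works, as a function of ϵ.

Let ϵ > 0. We seek δ > 0 such that 0 < |y + 9| < δ implies |3/y + 1/3| < ϵ.
|3/y + 1/3| = 3·|-9 − y|/(9·|y|) = 3|y + 9|/(9|y|).
Require δ ≤ 9/2 so that |y| > 9 − 9/2 = 9/2, hence 9|y| > 81/2.
Then |3/y + 1/3| < 3|y + 9|/(81/2), which is < ϵ when |y + 9| < (27/2)ϵ.
Take δ = min(9/2, (27/2)ϵ). Then 0 < |y + 9| < δ gives both |y + 9| < 9/2 and |y + 9| < (27/2)ϵ, so |3/y + 1/3| < ϵ.

δ = min(9/2, (27/2)ϵ)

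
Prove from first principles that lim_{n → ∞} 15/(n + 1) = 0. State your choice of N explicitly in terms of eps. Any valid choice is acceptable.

Fix eps > 0. For n ≥ 1, |15/(n + 1) − 0| = 15/(n + 1) ≤ 15/n.
We need 15/n < eps, i.e. n > 15/eps.
Take N = 15/eps. If n > N then |15/(n + 1)| ≤ 15/n < eps.

N = 15/eps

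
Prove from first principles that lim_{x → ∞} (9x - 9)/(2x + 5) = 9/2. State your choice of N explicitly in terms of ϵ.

N = (63/4)/ϵ

Fix ϵ > 0. We seek N > 0 such that x > N implies |(9x - 9)/(2x + 5) − (9/2)| < ϵ.
(9x - 9)/(2x + 5) − (9/2) = (2(9x - 9) − 9(2x + 5)) / (2(2x + 5)) = -63/(2(2x + 5)).
For x > 0 we have 2x + 5 > 2x, so |(9x - 9)/(2x + 5) − (9/2)| = 63/(2(2x + 5)) < 63/(2·2x) = (63/4)/x.
Thus |(9x - 9)/(2x + 5) − (9/2)| < ϵ whenever x > (63/4)/ϵ.
Take N = (63/4)/ϵ. If x > N then |(9x - 9)/(2x + 5) − (9/2)| < (63/4)/x < ϵ.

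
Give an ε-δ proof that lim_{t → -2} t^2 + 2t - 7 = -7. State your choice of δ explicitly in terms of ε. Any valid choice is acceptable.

δ = min(2, ε/4)

Let ε > 0 be given. We want δ > 0 such that 0 < |t + 2| < δ implies |(t^2 + 2t - 7) + 7| < ε.
(t^2 + 2t - 7) + 7 = t^2 + 2t = (t + 2)(t).
So |(t^2 + 2t - 7) + 7| = |t + 2|·|t|.
Assume first that |t + 2| < 2, so |t| < 4. Then |t| ≤ 4 = 4.
Hence |(t^2 + 2t - 7) + 7| ≤ 4|t + 2| < ε provided |t + 2| < ε/4.
Choosing δ = min(2, ε/4) ensures both conditions, hence |(t^2 + 2t - 7) + 7| < ε.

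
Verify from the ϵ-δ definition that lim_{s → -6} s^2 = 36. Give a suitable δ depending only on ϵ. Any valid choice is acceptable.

δ = min(2, ϵ/14)

Suppose ϵ > 0. We seek δ > 0 with 0 < |s + 6| < δ ⇒ |s^2 − 36| < ϵ.
Factor: s^2 − 36 = (s + 6)(s - 6), so |s^2 − 36| = |s + 6|·|s - 6|.
Impose δ ≤ 2 so that |s| < 8; then |s - 6| ≤ 14.
Hence |s^2 − 36| ≤ 14|s + 6|, which is < ϵ once |s + 6| < ϵ/14.
Take δ = min(2, ϵ/14). If 0 < |s + 6| < δ then both bounds hold and |s^2 − 36| ≤ 14|s + 6| < 14·(ϵ/14) = ϵ.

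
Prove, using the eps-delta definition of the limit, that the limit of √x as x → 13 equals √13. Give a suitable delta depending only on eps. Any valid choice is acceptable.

Suppose eps > 0. We want delta > 0 such that 0 < |x − 13| < delta implies |√x − √13| < eps.
Multiplying by the conjugate, |√x − √13| = |x − 13|/(√x + √13).
Restrict delta ≤ 13 so that |x − 13| < 13 forces x > 0, and then √x + √13 > √13.
Hence |√x − √13| < |x − 13|/√13, which is < eps once |x − 13| < √13·eps.
Take delta = min(13, √13·eps). If 0 < |x − 13| < delta then x > 0 and |√x − √13| < |x − 13|/√13 < eps.

delta = min(13, √13·eps)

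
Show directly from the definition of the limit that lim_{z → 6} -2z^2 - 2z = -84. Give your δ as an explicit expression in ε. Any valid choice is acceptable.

δ = min(1, ε/28)

Fix ε > 0. We want δ > 0 such that 0 < |z − 6| < δ implies |(-2z^2 - 2z) + 84| < ε.
(-2z^2 - 2z) + 84 = -2z^2 - 2z + 84 = (z − 6)(-2z - 14).
So |(-2z^2 - 2z) + 84| = |z − 6|·|-2z - 14|.
Require δ ≤ 1. Then |z − 6| < 1 gives |z| < 7, and by the triangle inequality |-2z - 14| ≤ 2·7 + 14 = 28.
Hence |(-2z^2 - 2z) + 84| ≤ 28|z − 6| < ε provided |z − 6| < ε/28.
Choosing δ = min(1, ε/28) ensures both conditions, hence |(-2z^2 - 2z) + 84| < ε.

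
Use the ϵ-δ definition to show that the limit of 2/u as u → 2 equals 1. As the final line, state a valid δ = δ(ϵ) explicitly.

δ = min(1, ϵ)

Fix ϵ > 0. We seek δ > 0 such that 0 < |u − 2| < δ implies |2/u − 1| < ϵ.
|2/u − 1| = 2·|2 − u|/(2·|u|) = 2|u − 2|/(2|u|).
Restrict δ ≤ 1. Then |u − 2| < 1 gives |u| > 1, so 2|u| > 2.
Then |2/u − 1| < 2|u − 2|/2, which is < ϵ when |u − 2| < ϵ.
Take δ = min(1, ϵ). Then 0 < |u − 2| < δ gives both |u − 2| < 1 and |u − 2| < ϵ, so |2/u − 1| < ϵ.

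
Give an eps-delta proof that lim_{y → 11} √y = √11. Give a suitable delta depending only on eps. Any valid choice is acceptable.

delta = min(11, √11·eps)

Let eps > 0. We want delta > 0 such that 0 < |y − 11| < delta implies |√y − √11| < eps.
Rationalise: √y − √11 = (y − 11)/(√y + √11), so |√y − √11| = |y − 11|/(√y + √11).
Restrict delta ≤ 11 so that |y − 11| < 11 forces y > 0, and then √y + √11 > √11.
Hence |√y − √11| < |y − 11|/√11, which is < eps once |y − 11| < √11·eps.
Take delta = min(11, √11·eps). If 0 < |y − 11| < delta then y > 0 and |√y − √11| < |y − 11|/√11 < eps.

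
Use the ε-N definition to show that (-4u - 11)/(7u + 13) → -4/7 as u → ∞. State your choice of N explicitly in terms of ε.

N = (25/49)/ε

Let ε > 0 be given. We seek N > 0 such that u > N implies |(-4u - 11)/(7u + 13) + 4/7| < ε.
(-4u - 11)/(7u + 13) + 4/7 = (7(-4u - 11) − (-4)(7u + 13)) / (7(7u + 13)) = -25/(7(7u + 13)).
For u > 0 we have 7u + 13 > 7u, so |(-4u - 11)/(7u + 13) + 4/7| = 25/(7(7u + 13)) < 25/(7·7u) = (25/49)/u.
Thus |(-4u - 11)/(7u + 13) + 4/7| < ε whenever u > (25/49)/ε.
Take N = (25/49)/ε. If u > N then |(-4u - 11)/(7u + 13) + 4/7| < (25/49)/u < ε.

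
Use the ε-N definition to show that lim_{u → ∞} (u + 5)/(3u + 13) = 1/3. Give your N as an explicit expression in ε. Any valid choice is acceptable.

Fix ε > 0. We seek N > 0 such that u > N implies |(u + 5)/(3u + 13) − (1/3)| < ε.
(u + 5)/(3u + 13) − (1/3) = (3(u + 5) − (3u + 13)) / (3(3u + 13)) = 2/(3(3u + 13)).
For u > 0 we have 3u + 13 > 3u, so |(u + 5)/(3u + 13) − (1/3)| = 2/(3(3u + 13)) < 2/(3·3u) = (2/9)/u.
Thus |(u + 5)/(3u + 13) − (1/3)| < ε whenever u > (2/9)/ε.
Take N = (2/9)/ε. If u > N then |(u + 5)/(3u + 13) − (1/3)| < (2/9)/u < ε.

N = (2/9)/ε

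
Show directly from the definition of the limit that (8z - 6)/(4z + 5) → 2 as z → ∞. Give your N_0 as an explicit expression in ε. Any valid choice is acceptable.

Fix ε > 0. We seek N_0 > 0 such that z > N_0 implies |(8z - 6)/(4z + 5) − 2| < ε.
(8z - 6)/(4z + 5) − 2 = (4(8z - 6) − 8(4z + 5)) / (4(4z + 5)) = -64/(4(4z + 5)).
For z > 0 we have 4z + 5 > 4z, so |(8z - 6)/(4z + 5) − 2| = 64/(4(4z + 5)) < 64/(4·4z) = 4/z.
Thus |(8z - 6)/(4z + 5) − 2| < ε whenever z > 4/ε.
Take N_0 = 4/ε. If z > N_0 then |(8z - 6)/(4z + 5) − 2| < 4/z < ε.

N_0 = 4/ε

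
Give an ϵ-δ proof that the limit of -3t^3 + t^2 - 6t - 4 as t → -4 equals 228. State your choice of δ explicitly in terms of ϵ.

Let ϵ > 0 be given. We want δ > 0 such that 0 < |t + 4| < δ implies |(-3t^3 + t^2 - 6t - 4) − 228| < ϵ.
(-3t^3 + t^2 - 6t - 4) − 228 = -3t^3 + t^2 - 6t - 232 = (t + 4)(-3t^2 + 13t - 58).
So |(-3t^3 + t^2 - 6t - 4) − 228| = |t + 4|·|-3t^2 + 13t - 58|.
Assume first that |t + 4| < 2, so |t| < 6. Then |-3t^2 + 13t - 58| ≤ 3·6^2 + 13·6 + 58 = 244.
Hence |(-3t^3 + t^2 - 6t - 4) − 228| ≤ 244|t + 4| < ϵ provided |t + 4| < ϵ/244.
Take δ = min(2, ϵ/244). Then 0 < |t + 4| < δ gives both |t + 4| < 2 and |t + 4| < ϵ/244, so |(-3t^3 + t^2 - 6t - 4) − 228| < ϵ.

δ = min(2, ϵ/244)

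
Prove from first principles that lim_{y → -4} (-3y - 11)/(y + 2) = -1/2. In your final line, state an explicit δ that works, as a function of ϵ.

δ = min(1, (2/5)ϵ)

Let ϵ > 0. We want δ > 0 with 0 < |y + 4| < δ ⇒ |(-3y - 11)/(y + 2) + 1/2| < ϵ.
Combining over a common denominator, (-3y - 11)/(y + 2) + 1/2 = [(-3y - 11)·(-2) − 1·(y + 2)] / [(-2)·(y + 2)] = 5(y + 4) / ((-2)(y + 2)).
So |(-3y - 11)/(y + 2) + 1/2| = 5|y + 4| / (2·|y + 2|).
Restrict δ ≤ 1. Then |y + 4| < 1 gives |y + 2| = |(y + 4) + (-2)| ≥ 2 − 1 = 1.
Hence |(-3y - 11)/(y + 2) + 1/2| < 5|y + 4|/(2·1) = (5/2)|y + 4|, which is < ϵ once |y + 4| < (2/5)ϵ.
Take δ = min(1, (2/5)ϵ). Then 0 < |y + 4| < δ forces both bounds, so |(-3y - 11)/(y + 2) + 1/2| < ϵ.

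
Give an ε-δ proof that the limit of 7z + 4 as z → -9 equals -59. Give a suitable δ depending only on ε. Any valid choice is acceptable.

Let ε > 0. We need δ > 0 so that 0 < |z + 9| < δ implies |(7z + 4) + 59| < ε.
Since (7z + 4) + 59 = 7(z + 9), we have |(7z + 4) + 59| = 7|z + 9|.
So 7|z + 9| < ε exactly when |z + 9| < ε/7.
Take δ = ε/7. If 0 < |z + 9| < δ then |(7z + 4) + 59| = 7|z + 9| < 7·(ε/7) = ε.

δ = ε/7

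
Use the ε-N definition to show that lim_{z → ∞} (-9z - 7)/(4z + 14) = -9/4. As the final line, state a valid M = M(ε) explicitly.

Let ε > 0 be given. We seek M > 0 such that z > M implies |(-9z - 7)/(4z + 14) + 9/4| < ε.
(-9z - 7)/(4z + 14) + 9/4 = (4(-9z - 7) − (-9)(4z + 14)) / (4(4z + 14)) = 98/(4(4z + 14)).
For z > 0 we have 4z + 14 > 4z, so |(-9z - 7)/(4z + 14) + 9/4| = 98/(4(4z + 14)) < 98/(4·4z) = (49/8)/z.
Thus |(-9z - 7)/(4z + 14) + 9/4| < ε whenever z > (49/8)/ε.
Take M = (49/8)/ε. If z > M then |(-9z - 7)/(4z + 14) + 9/4| < (49/8)/z < ε.

M = (49/8)/ε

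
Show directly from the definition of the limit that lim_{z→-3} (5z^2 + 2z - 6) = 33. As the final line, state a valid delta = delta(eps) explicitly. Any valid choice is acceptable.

Let eps > 0 be given. We want delta > 0 such that 0 < |z + 3| < delta implies |(5z^2 + 2z - 6) − 33| < eps.
(5z^2 + 2z - 6) − 33 = 5z^2 + 2z - 39 = (z + 3)(5z - 13).
So |(5z^2 + 2z - 6) − 33| = |z + 3|·|5z - 13|.
Require delta ≤ 1. Then |z + 3| < 1 gives |z| < 4, and by the triangle inequality |5z - 13| ≤ 5·4 + 13 = 33.
Hence |(5z^2 + 2z - 6) − 33| ≤ 33|z + 3| < eps provided |z + 3| < eps/33.
Take delta = min(1, eps/33). Then 0 < |z + 3| < delta gives both |z + 3| < 1 and |z + 3| < eps/33, so |(5z^2 + 2z - 6) − 33| < eps.

delta = min(1, eps/33)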